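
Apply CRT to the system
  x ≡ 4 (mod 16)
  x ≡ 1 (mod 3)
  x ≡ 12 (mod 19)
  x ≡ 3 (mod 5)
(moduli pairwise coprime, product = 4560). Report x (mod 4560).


Product of moduli M = 16 · 3 · 19 · 5 = 4560.
Merge one congruence at a time:
  Start: x ≡ 4 (mod 16).
  Combine with x ≡ 1 (mod 3); new modulus lcm = 48.
    Write x = 4 + 16·t and substitute into x ≡ 1 (mod 3): 16·t ≡ 1 − 4 = -3 (mod 3).
    Reduce coefficients mod 3: 1·t ≡ 0 (mod 3).
    So t ≡ 0 (mod 3).
    Then x = 4 + 16·0 = 4, valid modulo lcm(16, 3) = 48: x ≡ 4 (mod 48).
  Combine with x ≡ 12 (mod 19); new modulus lcm = 912.
    Write x = 4 + 48·t and substitute into x ≡ 12 (mod 19): 48·t ≡ 12 − 4 = 8 (mod 19).
    Reduce coefficients mod 19: 10·t ≡ 8 (mod 19).
    The inverse of 10 mod 19 is 2 (since 10·2 = 20 = 1·19 + 1), so t ≡ 2·8 = 16 ≡ 16 (mod 19).
    Then x = 4 + 48·16 = 772, valid modulo lcm(48, 19) = 912: x ≡ 772 (mod 912).
  Combine with x ≡ 3 (mod 5); new modulus lcm = 4560.
    Write x = 772 + 912·t and substitute into x ≡ 3 (mod 5): 912·t ≡ 3 − 772 = -769 (mod 5).
    Reduce coefficients mod 5: 2·t ≡ 1 (mod 5).
    The inverse of 2 mod 5 is 3 (since 2·3 = 6 = 1·5 + 1), so t ≡ 3·1 = 3 ≡ 3 (mod 5).
    Then x = 772 + 912·3 = 3508, valid modulo lcm(912, 5) = 4560: x ≡ 3508 (mod 4560).
Verify against each original: 3508 mod 16 = 4, 3508 mod 3 = 1, 3508 mod 19 = 12, 3508 mod 5 = 3.

x ≡ 3508 (mod 4560).


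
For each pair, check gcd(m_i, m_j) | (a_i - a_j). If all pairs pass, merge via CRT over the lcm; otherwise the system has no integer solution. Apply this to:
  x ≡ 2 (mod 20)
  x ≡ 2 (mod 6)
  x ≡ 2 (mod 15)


Moduli 20, 6, 15 are not pairwise coprime, so CRT works modulo lcm(m_i) when all pairwise compatibility conditions hold.
Pairwise compatibility: gcd(m_i, m_j) must divide a_i - a_j for every pair.
Merge one congruence at a time:
  Start: x ≡ 2 (mod 20).
  Combine with x ≡ 2 (mod 6): gcd(20, 6) = 2; 2 - 2 = 0, which IS divisible by 2, so compatible.
    Write x = 2 + 20·t and substitute into x ≡ 2 (mod 6): 20·t ≡ 2 − 2 = 0 (mod 6).
    Divide the congruence (and modulus) by g = 2: 10·t ≡ 0 (mod 3).
    Reduce coefficients mod 3: 1·t ≡ 0 (mod 3).
    So t ≡ 0 (mod 3).
    Then x = 2 + 20·0 = 2, valid modulo lcm(20, 6) = 60: x ≡ 2 (mod 60).
  Combine with x ≡ 2 (mod 15): gcd(60, 15) = 15; 2 - 2 = 0, which IS divisible by 15, so compatible.
    Write x = 2 + 60·t and substitute into x ≡ 2 (mod 15): 60·t ≡ 2 − 2 = 0 (mod 15).
    Divide the congruence (and modulus) by g = 15: 4·t ≡ 0 (mod 1).
    Modulo 1 every t works; take t = 0.
    Then x = 2 + 60·0 = 2, valid modulo lcm(60, 15) = 60: x ≡ 2 (mod 60).
Verify: 2 mod 20 = 2, 2 mod 6 = 2, 2 mod 15 = 2.

x ≡ 2 (mod 60).


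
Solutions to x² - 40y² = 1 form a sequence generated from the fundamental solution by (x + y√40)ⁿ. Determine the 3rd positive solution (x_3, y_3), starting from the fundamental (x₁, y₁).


Step 1: Find the fundamental solution (x₁, y₁) of x² - 40y² = 1.
  Expand √40 as a continued fraction. a₀ = ⌊√40⌋ = 6; iterate m_{k+1} = d_k·a_k − m_k, d_{k+1} = (40 − m_{k+1}²)/d_k, a_{k+1} = ⌊(a₀ + m_{k+1})/d_{k+1}⌋ (starting m₀ = 0, d₀ = 1), with convergents p_k = a_k·p_{k-1} + p_{k-2}, q_k = a_k·q_{k-1} + q_{k-2} (p₋₁ = 1, q₋₁ = 0):
  k = 0: a₀ = 6; p₀/q₀ = 6/1; p₀² − 40·q₀² = 36 − 40 = -4.
  k = 1: m = 6, d = 4, a = ⌊(6 + 6)/4⌋ = 3; p/q = (3·6 + 1)/(3·1 + 0) = 19/3; p² − 40·q² = 361 − 360 = 1.
  The first convergent with p² − 40·q² = 1 gives the fundamental solution (x₁, y₁) = (19, 3).
Step 2: Apply the recurrence (x_{n+1}, y_{n+1}) = (x₁x_n + 40y₁y_n, x₁y_n + y₁x_n) repeatedly.
  From (x_1, y_1) = (19, 3): x_2 = 19·19 + 40·3·3 = 721; y_2 = 19·3 + 3·19 = 114.
  From (x_2, y_2) = (721, 114): x_3 = 19·721 + 40·3·114 = 27379; y_3 = 19·114 + 3·721 = 4329.
Step 3: Verify x_3² - 40·y_3² = 749609641 - 749609640 = 1 (should be 1). ✓

(x_1, y_1) = (19, 3); (x_3, y_3) = (27379, 4329).


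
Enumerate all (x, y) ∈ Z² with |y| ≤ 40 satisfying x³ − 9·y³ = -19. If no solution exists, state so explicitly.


The equation is x³ - 9y³ = -19. For fixed y, x³ = 9·y³ − 19, so a solution requires the RHS to be a perfect cube.
Strategy: iterate y from -40 to 40, compute RHS = 9·y³ − 19, and check whether it is a (positive or negative) perfect cube.
Check small values of y:
  y = 0: RHS = -19 is not a perfect cube.
  y = 1: RHS = -10 is not a perfect cube.
  y = -1: RHS = -28 is not a perfect cube.
  y = 2: RHS = 53 is not a perfect cube.
  y = -2: RHS = -91 is not a perfect cube.
  y = 3: RHS = 224 is not a perfect cube.
  y = -3: RHS = -262 is not a perfect cube.
Continuing the search up to |y| = 40 finds no solutions either.
No (x, y) in the scanned range satisfies the equation.

No integer solutions with |y| ≤ 40.


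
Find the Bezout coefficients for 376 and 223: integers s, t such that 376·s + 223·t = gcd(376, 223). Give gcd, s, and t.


Euclidean algorithm on (376, 223) — divide until remainder is 0:
  376 = 1 · 223 + 153
  223 = 1 · 153 + 70
  153 = 2 · 70 + 13
  70 = 5 · 13 + 5
  13 = 2 · 5 + 3
  5 = 1 · 3 + 2
  3 = 1 · 2 + 1
  2 = 2 · 1 + 0
gcd(376, 223) = 1.
Track Bezout coefficients alongside the remainders: start with r₀ = 376 = a·1 + b·0 (s = 1, t = 0) and r₁ = 223 = a·0 + b·1 (s = 0, t = 1); each new remainder r_{k+1} = r_{k-1} − q_k·r_k inherits s_{k+1} = s_{k-1} − q_k·s_k, t_{k+1} = t_{k-1} − q_k·t_k, so r_k = a·s_k + b·t_k at every step:
  q = 1: r = 153, s = 1 − 1·0 = 1, t = 0 − 1·1 = -1  (check: 376·1 + 223·(-1) = 153)
  q = 1: r = 70, s = 0 − 1·1 = -1, t = 1 − 1·(-1) = 2  (check: 376·(-1) + 223·2 = 70)
  q = 2: r = 13, s = 1 − 2·(-1) = 3, t = -1 − 2·2 = -5  (check: 376·3 + 223·(-5) = 13)
  q = 5: r = 5, s = -1 − 5·3 = -16, t = 2 − 5·(-5) = 27  (check: 376·(-16) + 223·27 = 5)
  q = 2: r = 3, s = 3 − 2·(-16) = 35, t = -5 − 2·27 = -59  (check: 376·35 + 223·(-59) = 3)
  q = 1: r = 2, s = -16 − 1·35 = -51, t = 27 − 1·(-59) = 86  (check: 376·(-51) + 223·86 = 2)
  q = 1: r = 1, s = 35 − 1·(-51) = 86, t = -59 − 1·86 = -145  (check: 376·86 + 223·(-145) = 1)
The row with r = 1 (the gcd) gives the Bezout coefficients s = 86, t = -145.
Result: 376 · (86) + 223 · (-145) = 1.

gcd(376, 223) = 1; s = 86, t = -145 (check: 376·86 + 223·(-145) = 1).


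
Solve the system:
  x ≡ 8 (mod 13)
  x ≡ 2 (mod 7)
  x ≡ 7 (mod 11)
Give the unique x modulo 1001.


Moduli 13, 7, 11 are pairwise coprime; by CRT there is a unique solution modulo M = 13 · 7 · 11 = 1001.
Solve pairwise, accumulating the modulus:
  Start with x ≡ 8 (mod 13).
  Combine with x ≡ 2 (mod 7): since gcd(13, 7) = 1, we get a unique residue mod 91.
    Write x = 8 + 13·t and substitute into x ≡ 2 (mod 7): 13·t ≡ 2 − 8 = -6 (mod 7).
    Reduce coefficients mod 7: 6·t ≡ 1 (mod 7).
    The inverse of 6 mod 7 is 6 (since 6·6 = 36 = 5·7 + 1), so t ≡ 6·1 = 6 ≡ 6 (mod 7).
    Then x = 8 + 13·6 = 86, valid modulo lcm(13, 7) = 91: x ≡ 86 (mod 91).
  Combine with x ≡ 7 (mod 11): since gcd(91, 11) = 1, we get a unique residue mod 1001.
    Write x = 86 + 91·t and substitute into x ≡ 7 (mod 11): 91·t ≡ 7 − 86 = -79 (mod 11).
    Reduce coefficients mod 11: 3·t ≡ 9 (mod 11).
    The inverse of 3 mod 11 is 4 (since 3·4 = 12 = 1·11 + 1), so t ≡ 4·9 = 36 ≡ 3 (mod 11).
    Then x = 86 + 91·3 = 359, valid modulo lcm(91, 11) = 1001: x ≡ 359 (mod 1001).
Verify: 359 mod 13 = 8 ✓, 359 mod 7 = 2 ✓, 359 mod 11 = 7 ✓.

x ≡ 359 (mod 1001).


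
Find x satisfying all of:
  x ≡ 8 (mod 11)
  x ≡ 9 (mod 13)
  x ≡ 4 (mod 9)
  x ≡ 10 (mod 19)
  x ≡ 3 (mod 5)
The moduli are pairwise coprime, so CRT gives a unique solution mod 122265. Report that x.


Product of moduli M = 11 · 13 · 9 · 19 · 5 = 122265.
Merge one congruence at a time:
  Start: x ≡ 8 (mod 11).
  Combine with x ≡ 9 (mod 13); new modulus lcm = 143.
    Write x = 8 + 11·t and substitute into x ≡ 9 (mod 13): 11·t ≡ 9 − 8 = 1 (mod 13).
    The inverse of 11 mod 13 is 6 (since 11·6 = 66 = 5·13 + 1), so t ≡ 6·1 = 6 ≡ 6 (mod 13).
    Then x = 8 + 11·6 = 74, valid modulo lcm(11, 13) = 143: x ≡ 74 (mod 143).
  Combine with x ≡ 4 (mod 9); new modulus lcm = 1287.
    Write x = 74 + 143·t and substitute into x ≡ 4 (mod 9): 143·t ≡ 4 − 74 = -70 (mod 9).
    Reduce coefficients mod 9: 8·t ≡ 2 (mod 9).
    The inverse of 8 mod 9 is 8 (since 8·8 = 64 = 7·9 + 1), so t ≡ 8·2 = 16 ≡ 7 (mod 9).
    Then x = 74 + 143·7 = 1075, valid modulo lcm(143, 9) = 1287: x ≡ 1075 (mod 1287).
  Combine with x ≡ 10 (mod 19); new modulus lcm = 24453.
    Write x = 1075 + 1287·t and substitute into x ≡ 10 (mod 19): 1287·t ≡ 10 − 1075 = -1065 (mod 19).
    Reduce coefficients mod 19: 14·t ≡ 18 (mod 19).
    The inverse of 14 mod 19 is 15 (since 14·15 = 210 = 11·19 + 1), so t ≡ 15·18 = 270 ≡ 4 (mod 19).
    Then x = 1075 + 1287·4 = 6223, valid modulo lcm(1287, 19) = 24453: x ≡ 6223 (mod 24453).
  Combine with x ≡ 3 (mod 5); new modulus lcm = 122265.
    Write x = 6223 + 24453·t and substitute into x ≡ 3 (mod 5): 24453·t ≡ 3 − 6223 = -6220 (mod 5).
    Reduce coefficients mod 5: 3·t ≡ 0 (mod 5).
    The inverse of 3 mod 5 is 2 (since 3·2 = 6 = 1·5 + 1), so t ≡ 2·0 = 0 ≡ 0 (mod 5).
    Then x = 6223 + 24453·0 = 6223, valid modulo lcm(24453, 5) = 122265: x ≡ 6223 (mod 122265).
Verify against each original: 6223 mod 11 = 8, 6223 mod 13 = 9, 6223 mod 9 = 4, 6223 mod 19 = 10, 6223 mod 5 = 3.

x ≡ 6223 (mod 122265).


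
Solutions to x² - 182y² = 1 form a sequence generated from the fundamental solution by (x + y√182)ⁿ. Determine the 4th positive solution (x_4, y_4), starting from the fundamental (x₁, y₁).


Step 1: Find the fundamental solution (x₁, y₁) of x² - 182y² = 1.
  Expand √182 as a continued fraction. a₀ = ⌊√182⌋ = 13; iterate m_{k+1} = d_k·a_k − m_k, d_{k+1} = (182 − m_{k+1}²)/d_k, a_{k+1} = ⌊(a₀ + m_{k+1})/d_{k+1}⌋ (starting m₀ = 0, d₀ = 1), with convergents p_k = a_k·p_{k-1} + p_{k-2}, q_k = a_k·q_{k-1} + q_{k-2} (p₋₁ = 1, q₋₁ = 0):
  k = 0: a₀ = 13; p₀/q₀ = 13/1; p₀² − 182·q₀² = 169 − 182 = -13.
  k = 1: m = 13, d = 13, a = ⌊(13 + 13)/13⌋ = 2; p/q = (2·13 + 1)/(2·1 + 0) = 27/2; p² − 182·q² = 729 − 728 = 1.
  The first convergent with p² − 182·q² = 1 gives the fundamental solution (x₁, y₁) = (27, 2).
Step 2: Apply the recurrence (x_{n+1}, y_{n+1}) = (x₁x_n + 182y₁y_n, x₁y_n + y₁x_n) repeatedly.
  From (x_1, y_1) = (27, 2): x_2 = 27·27 + 182·2·2 = 1457; y_2 = 27·2 + 2·27 = 108.
  From (x_2, y_2) = (1457, 108): x_3 = 27·1457 + 182·2·108 = 78651; y_3 = 27·108 + 2·1457 = 5830.
  From (x_3, y_3) = (78651, 5830): x_4 = 27·78651 + 182·2·5830 = 4245697; y_4 = 27·5830 + 2·78651 = 314712.
Step 3: Verify x_4² - 182·y_4² = 18025943015809 - 18025943015808 = 1 (should be 1). ✓

(x_1, y_1) = (27, 2); (x_4, y_4) = (4245697, 314712).


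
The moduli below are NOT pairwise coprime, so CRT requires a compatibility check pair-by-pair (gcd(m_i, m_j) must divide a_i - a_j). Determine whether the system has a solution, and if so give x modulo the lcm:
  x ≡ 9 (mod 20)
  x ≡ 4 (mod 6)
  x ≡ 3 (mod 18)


Moduli 20, 6, 18 are not pairwise coprime, so CRT works modulo lcm(m_i) when all pairwise compatibility conditions hold.
Pairwise compatibility: gcd(m_i, m_j) must divide a_i - a_j for every pair.
Merge one congruence at a time:
  Start: x ≡ 9 (mod 20).
  Combine with x ≡ 4 (mod 6): gcd(20, 6) = 2, and 4 - 9 = -5 is NOT divisible by 2.
    ⇒ system is inconsistent (no integer solution).

No solution (the system is inconsistent).


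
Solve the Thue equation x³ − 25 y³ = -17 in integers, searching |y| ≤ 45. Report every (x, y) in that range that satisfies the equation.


The equation is x³ - 25y³ = -17. For fixed y, x³ = 25·y³ − 17, so a solution requires the RHS to be a perfect cube.
Strategy: iterate y from -45 to 45, compute RHS = 25·y³ − 17, and check whether it is a (positive or negative) perfect cube.
Check small values of y:
  y = 0: RHS = -17 is not a perfect cube.
  y = 1: RHS = 8 = (2)³ ⇒ x = 2 works.
  y = -1: RHS = -42 is not a perfect cube.
  y = 2: RHS = 183 is not a perfect cube.
  y = -2: RHS = -217 is not a perfect cube.
  y = 3: RHS = 658 is not a perfect cube.
  y = -3: RHS = -692 is not a perfect cube.
Continuing the search up to |y| = 45 finds no further solutions beyond those listed.
Collected solutions: (2, 1).

Solutions (with |y| ≤ 45): (2, 1).


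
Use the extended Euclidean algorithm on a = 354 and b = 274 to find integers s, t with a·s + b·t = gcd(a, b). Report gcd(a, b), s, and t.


Euclidean algorithm on (354, 274) — divide until remainder is 0:
  354 = 1 · 274 + 80
  274 = 3 · 80 + 34
  80 = 2 · 34 + 12
  34 = 2 · 12 + 10
  12 = 1 · 10 + 2
  10 = 5 · 2 + 0
gcd(354, 274) = 2.
Track Bezout coefficients alongside the remainders: start with r₀ = 354 = a·1 + b·0 (s = 1, t = 0) and r₁ = 274 = a·0 + b·1 (s = 0, t = 1); each new remainder r_{k+1} = r_{k-1} − q_k·r_k inherits s_{k+1} = s_{k-1} − q_k·s_k, t_{k+1} = t_{k-1} − q_k·t_k, so r_k = a·s_k + b·t_k at every step:
  q = 1: r = 80, s = 1 − 1·0 = 1, t = 0 − 1·1 = -1  (check: 354·1 + 274·(-1) = 80)
  q = 3: r = 34, s = 0 − 3·1 = -3, t = 1 − 3·(-1) = 4  (check: 354·(-3) + 274·4 = 34)
  q = 2: r = 12, s = 1 − 2·(-3) = 7, t = -1 − 2·4 = -9  (check: 354·7 + 274·(-9) = 12)
  q = 2: r = 10, s = -3 − 2·7 = -17, t = 4 − 2·(-9) = 22  (check: 354·(-17) + 274·22 = 10)
  q = 1: r = 2, s = 7 − 1·(-17) = 24, t = -9 − 1·22 = -31  (check: 354·24 + 274·(-31) = 2)
The row with r = 2 (the gcd) gives the Bezout coefficients s = 24, t = -31.
Result: 354 · (24) + 274 · (-31) = 2.

gcd(354, 274) = 2; s = 24, t = -31 (check: 354·24 + 274·(-31) = 2).


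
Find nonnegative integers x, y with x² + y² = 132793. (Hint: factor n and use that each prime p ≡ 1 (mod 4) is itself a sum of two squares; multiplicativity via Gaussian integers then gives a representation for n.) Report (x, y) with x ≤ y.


Step 1: Factor n = 132793 = 37^2 · 97.
Step 2: Check the mod-4 condition on each prime factor: 37 ≡ 1 (mod 4), exponent 2; 97 ≡ 1 (mod 4), exponent 1.
All primes ≡ 3 (mod 4) appear to even exponent (or don't appear), so by the two-squares theorem n IS expressible as a sum of two squares.
Step 3: Build a representation. Here n = 37 · 37 · 97 is a product of primes ≡ 1 (mod 4). Each prime p ≡ 1 (mod 4) is itself a sum of two squares; find a² by testing p − a² for a perfect square:
  37: 37 − 1² = 36 = 6² ⇒ 37 = 1² + 6².
  97: 97 − 1² = 96, 97 − 2² = 93, 97 − 3² = 88, 97 − 4² = 81 = 9² ⇒ 97 = 4² + 9².
  Combine using the Brahmagupta–Fibonacci identity (a² + b²)(c² + d²) = (ac − bd)² + (ad + bc)² = (ac + bd)² + (ad − bc)²:
  37 · 37 = 1369: from (1² + 6²)(1² + 6²), take (1·1 − 6·6, 1·6 + 6·1) = (1 − 36, 6 + 6) = (-35, 12); dropping signs (only squares matter) gives (35, 12); check 35² + 12² = 1225 + 144 = 1369 ✓.
  1369 · 97 = 132793: from (35² + 12²)(4² + 9²), take (35·4 − 12·9, 35·9 + 12·4) = (140 − 108, 315 + 48) = (32, 363); check 32² + 363² = 1024 + 131769 = 132793 ✓.
Step 4: Order so x ≤ y and verify: 32² + 363² = 1024 + 131769 = 132793 = n. ✓

n = 132793 = 32² + 363² (one valid representation with x ≤ y).


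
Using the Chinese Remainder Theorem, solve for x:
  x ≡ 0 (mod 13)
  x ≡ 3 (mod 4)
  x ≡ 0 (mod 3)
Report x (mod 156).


Moduli 13, 4, 3 are pairwise coprime; by CRT there is a unique solution modulo M = 13 · 4 · 3 = 156.
Solve pairwise, accumulating the modulus:
  Start with x ≡ 0 (mod 13).
  Combine with x ≡ 3 (mod 4): since gcd(13, 4) = 1, we get a unique residue mod 52.
    Write x = 0 + 13·t and substitute into x ≡ 3 (mod 4): 13·t ≡ 3 − 0 = 3 (mod 4).
    Reduce coefficients mod 4: 1·t ≡ 3 (mod 4).
    So t ≡ 3 (mod 4).
    Then x = 0 + 13·3 = 39, valid modulo lcm(13, 4) = 52: x ≡ 39 (mod 52).
  Combine with x ≡ 0 (mod 3): since gcd(52, 3) = 1, we get a unique residue mod 156.
    Write x = 39 + 52·t and substitute into x ≡ 0 (mod 3): 52·t ≡ 0 − 39 = -39 (mod 3).
    Reduce coefficients mod 3: 1·t ≡ 0 (mod 3).
    So t ≡ 0 (mod 3).
    Then x = 39 + 52·0 = 39, valid modulo lcm(52, 3) = 156: x ≡ 39 (mod 156).
Verify: 39 mod 13 = 0 ✓, 39 mod 4 = 3 ✓, 39 mod 3 = 0 ✓.

x ≡ 39 (mod 156).


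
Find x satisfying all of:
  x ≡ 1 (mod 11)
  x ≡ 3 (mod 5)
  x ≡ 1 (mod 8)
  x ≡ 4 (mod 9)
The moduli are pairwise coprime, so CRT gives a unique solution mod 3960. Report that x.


Product of moduli M = 11 · 5 · 8 · 9 = 3960.
Merge one congruence at a time:
  Start: x ≡ 1 (mod 11).
  Combine with x ≡ 3 (mod 5); new modulus lcm = 55.
    Write x = 1 + 11·t and substitute into x ≡ 3 (mod 5): 11·t ≡ 3 − 1 = 2 (mod 5).
    Reduce coefficients mod 5: 1·t ≡ 2 (mod 5).
    So t ≡ 2 (mod 5).
    Then x = 1 + 11·2 = 23, valid modulo lcm(11, 5) = 55: x ≡ 23 (mod 55).
  Combine with x ≡ 1 (mod 8); new modulus lcm = 440.
    Write x = 23 + 55·t and substitute into x ≡ 1 (mod 8): 55·t ≡ 1 − 23 = -22 (mod 8).
    Reduce coefficients mod 8: 7·t ≡ 2 (mod 8).
    The inverse of 7 mod 8 is 7 (since 7·7 = 49 = 6·8 + 1), so t ≡ 7·2 = 14 ≡ 6 (mod 8).
    Then x = 23 + 55·6 = 353, valid modulo lcm(55, 8) = 440: x ≡ 353 (mod 440).
  Combine with x ≡ 4 (mod 9); new modulus lcm = 3960.
    Write x = 353 + 440·t and substitute into x ≡ 4 (mod 9): 440·t ≡ 4 − 353 = -349 (mod 9).
    Reduce coefficients mod 9: 8·t ≡ 2 (mod 9).
    The inverse of 8 mod 9 is 8 (since 8·8 = 64 = 7·9 + 1), so t ≡ 8·2 = 16 ≡ 7 (mod 9).
    Then x = 353 + 440·7 = 3433, valid modulo lcm(440, 9) = 3960: x ≡ 3433 (mod 3960).
Verify against each original: 3433 mod 11 = 1, 3433 mod 5 = 3, 3433 mod 8 = 1, 3433 mod 9 = 4.

x ≡ 3433 (mod 3960).


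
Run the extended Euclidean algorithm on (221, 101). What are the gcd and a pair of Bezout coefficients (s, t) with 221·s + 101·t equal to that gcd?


Euclidean algorithm on (221, 101) — divide until remainder is 0:
  221 = 2 · 101 + 19
  101 = 5 · 19 + 6
  19 = 3 · 6 + 1
  6 = 6 · 1 + 0
gcd(221, 101) = 1.
Track Bezout coefficients alongside the remainders: start with r₀ = 221 = a·1 + b·0 (s = 1, t = 0) and r₁ = 101 = a·0 + b·1 (s = 0, t = 1); each new remainder r_{k+1} = r_{k-1} − q_k·r_k inherits s_{k+1} = s_{k-1} − q_k·s_k, t_{k+1} = t_{k-1} − q_k·t_k, so r_k = a·s_k + b·t_k at every step:
  q = 2: r = 19, s = 1 − 2·0 = 1, t = 0 − 2·1 = -2  (check: 221·1 + 101·(-2) = 19)
  q = 5: r = 6, s = 0 − 5·1 = -5, t = 1 − 5·(-2) = 11  (check: 221·(-5) + 101·11 = 6)
  q = 3: r = 1, s = 1 − 3·(-5) = 16, t = -2 − 3·11 = -35  (check: 221·16 + 101·(-35) = 1)
The row with r = 1 (the gcd) gives the Bezout coefficients s = 16, t = -35.
Result: 221 · (16) + 101 · (-35) = 1.

gcd(221, 101) = 1; s = 16, t = -35 (check: 221·16 + 101·(-35) = 1).


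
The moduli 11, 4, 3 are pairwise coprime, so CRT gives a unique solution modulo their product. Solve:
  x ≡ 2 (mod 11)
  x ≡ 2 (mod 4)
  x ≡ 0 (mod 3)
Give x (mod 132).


Moduli 11, 4, 3 are pairwise coprime; by CRT there is a unique solution modulo M = 11 · 4 · 3 = 132.
Solve pairwise, accumulating the modulus:
  Start with x ≡ 2 (mod 11).
  Combine with x ≡ 2 (mod 4): since gcd(11, 4) = 1, we get a unique residue mod 44.
    Write x = 2 + 11·t and substitute into x ≡ 2 (mod 4): 11·t ≡ 2 − 2 = 0 (mod 4).
    Reduce coefficients mod 4: 3·t ≡ 0 (mod 4).
    The inverse of 3 mod 4 is 3 (since 3·3 = 9 = 2·4 + 1), so t ≡ 3·0 = 0 ≡ 0 (mod 4).
    Then x = 2 + 11·0 = 2, valid modulo lcm(11, 4) = 44: x ≡ 2 (mod 44).
  Combine with x ≡ 0 (mod 3): since gcd(44, 3) = 1, we get a unique residue mod 132.
    Write x = 2 + 44·t and substitute into x ≡ 0 (mod 3): 44·t ≡ 0 − 2 = -2 (mod 3).
    Reduce coefficients mod 3: 2·t ≡ 1 (mod 3).
    The inverse of 2 mod 3 is 2 (since 2·2 = 4 = 1·3 + 1), so t ≡ 2·1 = 2 ≡ 2 (mod 3).
    Then x = 2 + 44·2 = 90, valid modulo lcm(44, 3) = 132: x ≡ 90 (mod 132).
Verify: 90 mod 11 = 2 ✓, 90 mod 4 = 2 ✓, 90 mod 3 = 0 ✓.

x ≡ 90 (mod 132).


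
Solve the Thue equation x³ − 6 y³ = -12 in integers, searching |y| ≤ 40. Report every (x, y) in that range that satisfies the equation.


The equation is x³ - 6y³ = -12. For fixed y, x³ = 6·y³ − 12, so a solution requires the RHS to be a perfect cube.
Strategy: iterate y from -40 to 40, compute RHS = 6·y³ − 12, and check whether it is a (positive or negative) perfect cube.
Check small values of y:
  y = 0: RHS = -12 is not a perfect cube.
  y = 1: RHS = -6 is not a perfect cube.
  y = -1: RHS = -18 is not a perfect cube.
  y = 2: RHS = 36 is not a perfect cube.
  y = -2: RHS = -60 is not a perfect cube.
  y = 3: RHS = 150 is not a perfect cube.
  y = -3: RHS = -174 is not a perfect cube.
Continuing the search up to |y| = 40 finds no solutions either.
No (x, y) in the scanned range satisfies the equation.

No integer solutions with |y| ≤ 40.


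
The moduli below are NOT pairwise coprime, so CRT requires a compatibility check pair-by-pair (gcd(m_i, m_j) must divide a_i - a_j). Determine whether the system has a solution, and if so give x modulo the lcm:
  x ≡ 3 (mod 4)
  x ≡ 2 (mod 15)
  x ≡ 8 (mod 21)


Moduli 4, 15, 21 are not pairwise coprime, so CRT works modulo lcm(m_i) when all pairwise compatibility conditions hold.
Pairwise compatibility: gcd(m_i, m_j) must divide a_i - a_j for every pair.
Merge one congruence at a time:
  Start: x ≡ 3 (mod 4).
  Combine with x ≡ 2 (mod 15): gcd(4, 15) = 1; 2 - 3 = -1, which IS divisible by 1, so compatible.
    Write x = 3 + 4·t and substitute into x ≡ 2 (mod 15): 4·t ≡ 2 − 3 = -1 (mod 15).
    Reduce coefficients mod 15: 4·t ≡ 14 (mod 15).
    The inverse of 4 mod 15 is 4 (since 4·4 = 16 = 1·15 + 1), so t ≡ 4·14 = 56 ≡ 11 (mod 15).
    Then x = 3 + 4·11 = 47, valid modulo lcm(4, 15) = 60: x ≡ 47 (mod 60).
  Combine with x ≡ 8 (mod 21): gcd(60, 21) = 3; 8 - 47 = -39, which IS divisible by 3, so compatible.
    Write x = 47 + 60·t and substitute into x ≡ 8 (mod 21): 60·t ≡ 8 − 47 = -39 (mod 21).
    Divide the congruence (and modulus) by g = 3: 20·t ≡ -13 (mod 7).
    Reduce coefficients mod 7: 6·t ≡ 1 (mod 7).
    The inverse of 6 mod 7 is 6 (since 6·6 = 36 = 5·7 + 1), so t ≡ 6·1 = 6 ≡ 6 (mod 7).
    Then x = 47 + 60·6 = 407, valid modulo lcm(60, 21) = 420: x ≡ 407 (mod 420).
Verify: 407 mod 4 = 3, 407 mod 15 = 2, 407 mod 21 = 8.

x ≡ 407 (mod 420).


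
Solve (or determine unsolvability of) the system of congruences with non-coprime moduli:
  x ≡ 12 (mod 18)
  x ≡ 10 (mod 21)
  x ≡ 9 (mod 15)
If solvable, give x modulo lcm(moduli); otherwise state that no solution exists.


Moduli 18, 21, 15 are not pairwise coprime, so CRT works modulo lcm(m_i) when all pairwise compatibility conditions hold.
Pairwise compatibility: gcd(m_i, m_j) must divide a_i - a_j for every pair.
Merge one congruence at a time:
  Start: x ≡ 12 (mod 18).
  Combine with x ≡ 10 (mod 21): gcd(18, 21) = 3, and 10 - 12 = -2 is NOT divisible by 3.
    ⇒ system is inconsistent (no integer solution).

No solution (the system is inconsistent).


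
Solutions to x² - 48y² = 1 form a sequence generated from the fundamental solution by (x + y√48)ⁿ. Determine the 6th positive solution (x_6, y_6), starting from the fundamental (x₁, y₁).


Step 1: Find the fundamental solution (x₁, y₁) of x² - 48y² = 1.
  Expand √48 as a continued fraction. a₀ = ⌊√48⌋ = 6; iterate m_{k+1} = d_k·a_k − m_k, d_{k+1} = (48 − m_{k+1}²)/d_k, a_{k+1} = ⌊(a₀ + m_{k+1})/d_{k+1}⌋ (starting m₀ = 0, d₀ = 1), with convergents p_k = a_k·p_{k-1} + p_{k-2}, q_k = a_k·q_{k-1} + q_{k-2} (p₋₁ = 1, q₋₁ = 0):
  k = 0: a₀ = 6; p₀/q₀ = 6/1; p₀² − 48·q₀² = 36 − 48 = -12.
  k = 1: m = 6, d = 12, a = ⌊(6 + 6)/12⌋ = 1; p/q = (1·6 + 1)/(1·1 + 0) = 7/1; p² − 48·q² = 49 − 48 = 1.
  The first convergent with p² − 48·q² = 1 gives the fundamental solution (x₁, y₁) = (7, 1).
Step 2: Apply the recurrence (x_{n+1}, y_{n+1}) = (x₁x_n + 48y₁y_n, x₁y_n + y₁x_n) repeatedly.
  From (x_1, y_1) = (7, 1): x_2 = 7·7 + 48·1·1 = 97; y_2 = 7·1 + 1·7 = 14.
  From (x_2, y_2) = (97, 14): x_3 = 7·97 + 48·1·14 = 1351; y_3 = 7·14 + 1·97 = 195.
  From (x_3, y_3) = (1351, 195): x_4 = 7·1351 + 48·1·195 = 18817; y_4 = 7·195 + 1·1351 = 2716.
  From (x_4, y_4) = (18817, 2716): x_5 = 7·18817 + 48·1·2716 = 262087; y_5 = 7·2716 + 1·18817 = 37829.
  From (x_5, y_5) = (262087, 37829): x_6 = 7·262087 + 48·1·37829 = 3650401; y_6 = 7·37829 + 1·262087 = 526890.
Step 3: Verify x_6² - 48·y_6² = 13325427460801 - 13325427460800 = 1 (should be 1). ✓

(x_1, y_1) = (7, 1); (x_6, y_6) = (3650401, 526890).


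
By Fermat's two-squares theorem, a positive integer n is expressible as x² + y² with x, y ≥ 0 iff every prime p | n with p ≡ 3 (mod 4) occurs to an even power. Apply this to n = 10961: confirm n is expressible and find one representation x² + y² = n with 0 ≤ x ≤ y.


Step 1: Factor n = 10961 = 97 · 113.
Step 2: Check the mod-4 condition on each prime factor: 97 ≡ 1 (mod 4), exponent 1; 113 ≡ 1 (mod 4), exponent 1.
All primes ≡ 3 (mod 4) appear to even exponent (or don't appear), so by the two-squares theorem n IS expressible as a sum of two squares.
Step 3: Build a representation. Here n = 97 · 113 is a product of primes ≡ 1 (mod 4). Each prime p ≡ 1 (mod 4) is itself a sum of two squares; find a² by testing p − a² for a perfect square:
  97: 97 − 1² = 96, 97 − 2² = 93, 97 − 3² = 88, 97 − 4² = 81 = 9² ⇒ 97 = 4² + 9².
  113: 113 − 1² = 112, 113 − 2² = 109, 113 − 3² = 104, 113 − 4² = 97, 113 − 5² = 88, 113 − 6² = 77, 113 − 7² = 64 = 8² ⇒ 113 = 7² + 8².
  Combine using the Brahmagupta–Fibonacci identity (a² + b²)(c² + d²) = (ac − bd)² + (ad + bc)² = (ac + bd)² + (ad − bc)²:
  97 · 113 = 10961: from (4² + 9²)(7² + 8²), take (4·7 − 9·8, 4·8 + 9·7) = (28 − 72, 32 + 63) = (-44, 95); dropping signs (only squares matter) gives (44, 95); check 44² + 95² = 1936 + 9025 = 10961 ✓.
Step 4: Order so x ≤ y and verify: 44² + 95² = 1936 + 9025 = 10961 = n. ✓

n = 10961 = 44² + 95² (one valid representation with x ≤ y).


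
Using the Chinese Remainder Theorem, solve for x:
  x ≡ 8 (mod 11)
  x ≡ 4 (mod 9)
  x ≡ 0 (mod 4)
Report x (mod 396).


Moduli 11, 9, 4 are pairwise coprime; by CRT there is a unique solution modulo M = 11 · 9 · 4 = 396.
Solve pairwise, accumulating the modulus:
  Start with x ≡ 8 (mod 11).
  Combine with x ≡ 4 (mod 9): since gcd(11, 9) = 1, we get a unique residue mod 99.
    Write x = 8 + 11·t and substitute into x ≡ 4 (mod 9): 11·t ≡ 4 − 8 = -4 (mod 9).
    Reduce coefficients mod 9: 2·t ≡ 5 (mod 9).
    The inverse of 2 mod 9 is 5 (since 2·5 = 10 = 1·9 + 1), so t ≡ 5·5 = 25 ≡ 7 (mod 9).
    Then x = 8 + 11·7 = 85, valid modulo lcm(11, 9) = 99: x ≡ 85 (mod 99).
  Combine with x ≡ 0 (mod 4): since gcd(99, 4) = 1, we get a unique residue mod 396.
    Write x = 85 + 99·t and substitute into x ≡ 0 (mod 4): 99·t ≡ 0 − 85 = -85 (mod 4).
    Reduce coefficients mod 4: 3·t ≡ 3 (mod 4).
    The inverse of 3 mod 4 is 3 (since 3·3 = 9 = 2·4 + 1), so t ≡ 3·3 = 9 ≡ 1 (mod 4).
    Then x = 85 + 99·1 = 184, valid modulo lcm(99, 4) = 396: x ≡ 184 (mod 396).
Verify: 184 mod 11 = 8 ✓, 184 mod 9 = 4 ✓, 184 mod 4 = 0 ✓.

x ≡ 184 (mod 396).


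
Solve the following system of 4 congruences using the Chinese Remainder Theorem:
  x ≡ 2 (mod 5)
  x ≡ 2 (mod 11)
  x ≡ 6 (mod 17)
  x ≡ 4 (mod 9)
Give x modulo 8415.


Product of moduli M = 5 · 11 · 17 · 9 = 8415.
Merge one congruence at a time:
  Start: x ≡ 2 (mod 5).
  Combine with x ≡ 2 (mod 11); new modulus lcm = 55.
    Write x = 2 + 5·t and substitute into x ≡ 2 (mod 11): 5·t ≡ 2 − 2 = 0 (mod 11).
    The inverse of 5 mod 11 is 9 (since 5·9 = 45 = 4·11 + 1), so t ≡ 9·0 = 0 ≡ 0 (mod 11).
    Then x = 2 + 5·0 = 2, valid modulo lcm(5, 11) = 55: x ≡ 2 (mod 55).
  Combine with x ≡ 6 (mod 17); new modulus lcm = 935.
    Write x = 2 + 55·t and substitute into x ≡ 6 (mod 17): 55·t ≡ 6 − 2 = 4 (mod 17).
    Reduce coefficients mod 17: 4·t ≡ 4 (mod 17).
    The inverse of 4 mod 17 is 13 (since 4·13 = 52 = 3·17 + 1), so t ≡ 13·4 = 52 ≡ 1 (mod 17).
    Then x = 2 + 55·1 = 57, valid modulo lcm(55, 17) = 935: x ≡ 57 (mod 935).
  Combine with x ≡ 4 (mod 9); new modulus lcm = 8415.
    Write x = 57 + 935·t and substitute into x ≡ 4 (mod 9): 935·t ≡ 4 − 57 = -53 (mod 9).
    Reduce coefficients mod 9: 8·t ≡ 1 (mod 9).
    The inverse of 8 mod 9 is 8 (since 8·8 = 64 = 7·9 + 1), so t ≡ 8·1 = 8 ≡ 8 (mod 9).
    Then x = 57 + 935·8 = 7537, valid modulo lcm(935, 9) = 8415: x ≡ 7537 (mod 8415).
Verify against each original: 7537 mod 5 = 2, 7537 mod 11 = 2, 7537 mod 17 = 6, 7537 mod 9 = 4.

x ≡ 7537 (mod 8415).


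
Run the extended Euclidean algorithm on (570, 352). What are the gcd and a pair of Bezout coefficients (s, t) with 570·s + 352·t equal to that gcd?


Euclidean algorithm on (570, 352) — divide until remainder is 0:
  570 = 1 · 352 + 218
  352 = 1 · 218 + 134
  218 = 1 · 134 + 84
  134 = 1 · 84 + 50
  84 = 1 · 50 + 34
  50 = 1 · 34 + 16
  34 = 2 · 16 + 2
  16 = 8 · 2 + 0
gcd(570, 352) = 2.
Track Bezout coefficients alongside the remainders: start with r₀ = 570 = a·1 + b·0 (s = 1, t = 0) and r₁ = 352 = a·0 + b·1 (s = 0, t = 1); each new remainder r_{k+1} = r_{k-1} − q_k·r_k inherits s_{k+1} = s_{k-1} − q_k·s_k, t_{k+1} = t_{k-1} − q_k·t_k, so r_k = a·s_k + b·t_k at every step:
  q = 1: r = 218, s = 1 − 1·0 = 1, t = 0 − 1·1 = -1  (check: 570·1 + 352·(-1) = 218)
  q = 1: r = 134, s = 0 − 1·1 = -1, t = 1 − 1·(-1) = 2  (check: 570·(-1) + 352·2 = 134)
  q = 1: r = 84, s = 1 − 1·(-1) = 2, t = -1 − 1·2 = -3  (check: 570·2 + 352·(-3) = 84)
  q = 1: r = 50, s = -1 − 1·2 = -3, t = 2 − 1·(-3) = 5  (check: 570·(-3) + 352·5 = 50)
  q = 1: r = 34, s = 2 − 1·(-3) = 5, t = -3 − 1·5 = -8  (check: 570·5 + 352·(-8) = 34)
  q = 1: r = 16, s = -3 − 1·5 = -8, t = 5 − 1·(-8) = 13  (check: 570·(-8) + 352·13 = 16)
  q = 2: r = 2, s = 5 − 2·(-8) = 21, t = -8 − 2·13 = -34  (check: 570·21 + 352·(-34) = 2)
The row with r = 2 (the gcd) gives the Bezout coefficients s = 21, t = -34.
Result: 570 · (21) + 352 · (-34) = 2.

gcd(570, 352) = 2; s = 21, t = -34 (check: 570·21 + 352·(-34) = 2).


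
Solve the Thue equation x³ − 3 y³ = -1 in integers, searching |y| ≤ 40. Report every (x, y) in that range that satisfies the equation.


The equation is x³ - 3y³ = -1. For fixed y, x³ = 3·y³ − 1, so a solution requires the RHS to be a perfect cube.
Strategy: iterate y from -40 to 40, compute RHS = 3·y³ − 1, and check whether it is a (positive or negative) perfect cube.
Check small values of y:
  y = 0: RHS = -1 = (-1)³ ⇒ x = -1 works.
  y = 1: RHS = 2 is not a perfect cube.
  y = -1: RHS = -4 is not a perfect cube.
  y = 2: RHS = 23 is not a perfect cube.
  y = -2: RHS = -25 is not a perfect cube.
  y = 3: RHS = 80 is not a perfect cube.
  y = -3: RHS = -82 is not a perfect cube.
Continuing the search up to |y| = 40 finds no further solutions beyond those listed.
Collected solutions: (-1, 0).

Solutions (with |y| ≤ 40): (-1, 0).


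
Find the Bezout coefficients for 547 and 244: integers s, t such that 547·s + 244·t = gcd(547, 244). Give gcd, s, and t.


Euclidean algorithm on (547, 244) — divide until remainder is 0:
  547 = 2 · 244 + 59
  244 = 4 · 59 + 8
  59 = 7 · 8 + 3
  8 = 2 · 3 + 2
  3 = 1 · 2 + 1
  2 = 2 · 1 + 0
gcd(547, 244) = 1.
Track Bezout coefficients alongside the remainders: start with r₀ = 547 = a·1 + b·0 (s = 1, t = 0) and r₁ = 244 = a·0 + b·1 (s = 0, t = 1); each new remainder r_{k+1} = r_{k-1} − q_k·r_k inherits s_{k+1} = s_{k-1} − q_k·s_k, t_{k+1} = t_{k-1} − q_k·t_k, so r_k = a·s_k + b·t_k at every step:
  q = 2: r = 59, s = 1 − 2·0 = 1, t = 0 − 2·1 = -2  (check: 547·1 + 244·(-2) = 59)
  q = 4: r = 8, s = 0 − 4·1 = -4, t = 1 − 4·(-2) = 9  (check: 547·(-4) + 244·9 = 8)
  q = 7: r = 3, s = 1 − 7·(-4) = 29, t = -2 − 7·9 = -65  (check: 547·29 + 244·(-65) = 3)
  q = 2: r = 2, s = -4 − 2·29 = -62, t = 9 − 2·(-65) = 139  (check: 547·(-62) + 244·139 = 2)
  q = 1: r = 1, s = 29 − 1·(-62) = 91, t = -65 − 1·139 = -204  (check: 547·91 + 244·(-204) = 1)
The row with r = 1 (the gcd) gives the Bezout coefficients s = 91, t = -204.
Result: 547 · (91) + 244 · (-204) = 1.

gcd(547, 244) = 1; s = 91, t = -204 (check: 547·91 + 244·(-204) = 1).


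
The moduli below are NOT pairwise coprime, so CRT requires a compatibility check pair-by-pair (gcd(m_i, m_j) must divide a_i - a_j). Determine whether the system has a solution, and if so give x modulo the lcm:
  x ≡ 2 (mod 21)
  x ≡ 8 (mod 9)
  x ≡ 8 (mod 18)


Moduli 21, 9, 18 are not pairwise coprime, so CRT works modulo lcm(m_i) when all pairwise compatibility conditions hold.
Pairwise compatibility: gcd(m_i, m_j) must divide a_i - a_j for every pair.
Merge one congruence at a time:
  Start: x ≡ 2 (mod 21).
  Combine with x ≡ 8 (mod 9): gcd(21, 9) = 3; 8 - 2 = 6, which IS divisible by 3, so compatible.
    Write x = 2 + 21·t and substitute into x ≡ 8 (mod 9): 21·t ≡ 8 − 2 = 6 (mod 9).
    Divide the congruence (and modulus) by g = 3: 7·t ≡ 2 (mod 3).
    Reduce coefficients mod 3: 1·t ≡ 2 (mod 3).
    So t ≡ 2 (mod 3).
    Then x = 2 + 21·2 = 44, valid modulo lcm(21, 9) = 63: x ≡ 44 (mod 63).
  Combine with x ≡ 8 (mod 18): gcd(63, 18) = 9; 8 - 44 = -36, which IS divisible by 9, so compatible.
    Write x = 44 + 63·t and substitute into x ≡ 8 (mod 18): 63·t ≡ 8 − 44 = -36 (mod 18).
    Divide the congruence (and modulus) by g = 9: 7·t ≡ -4 (mod 2).
    Reduce coefficients mod 2: 1·t ≡ 0 (mod 2).
    So t ≡ 0 (mod 2).
    Then x = 44 + 63·0 = 44, valid modulo lcm(63, 18) = 126: x ≡ 44 (mod 126).
Verify: 44 mod 21 = 2, 44 mod 9 = 8, 44 mod 18 = 8.

x ≡ 44 (mod 126).


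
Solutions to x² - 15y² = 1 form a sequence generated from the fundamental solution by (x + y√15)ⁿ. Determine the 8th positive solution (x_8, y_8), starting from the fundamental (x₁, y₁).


Step 1: Find the fundamental solution (x₁, y₁) of x² - 15y² = 1.
  Expand √15 as a continued fraction. a₀ = ⌊√15⌋ = 3; iterate m_{k+1} = d_k·a_k − m_k, d_{k+1} = (15 − m_{k+1}²)/d_k, a_{k+1} = ⌊(a₀ + m_{k+1})/d_{k+1}⌋ (starting m₀ = 0, d₀ = 1), with convergents p_k = a_k·p_{k-1} + p_{k-2}, q_k = a_k·q_{k-1} + q_{k-2} (p₋₁ = 1, q₋₁ = 0):
  k = 0: a₀ = 3; p₀/q₀ = 3/1; p₀² − 15·q₀² = 9 − 15 = -6.
  k = 1: m = 3, d = 6, a = ⌊(3 + 3)/6⌋ = 1; p/q = (1·3 + 1)/(1·1 + 0) = 4/1; p² − 15·q² = 16 − 15 = 1.
  The first convergent with p² − 15·q² = 1 gives the fundamental solution (x₁, y₁) = (4, 1).
Step 2: Apply the recurrence (x_{n+1}, y_{n+1}) = (x₁x_n + 15y₁y_n, x₁y_n + y₁x_n) repeatedly.
  From (x_1, y_1) = (4, 1): x_2 = 4·4 + 15·1·1 = 31; y_2 = 4·1 + 1·4 = 8.
  From (x_2, y_2) = (31, 8): x_3 = 4·31 + 15·1·8 = 244; y_3 = 4·8 + 1·31 = 63.
  From (x_3, y_3) = (244, 63): x_4 = 4·244 + 15·1·63 = 1921; y_4 = 4·63 + 1·244 = 496.
  From (x_4, y_4) = (1921, 496): x_5 = 4·1921 + 15·1·496 = 15124; y_5 = 4·496 + 1·1921 = 3905.
  From (x_5, y_5) = (15124, 3905): x_6 = 4·15124 + 15·1·3905 = 119071; y_6 = 4·3905 + 1·15124 = 30744.
  From (x_6, y_6) = (119071, 30744): x_7 = 4·119071 + 15·1·30744 = 937444; y_7 = 4·30744 + 1·119071 = 242047.
  From (x_7, y_7) = (937444, 242047): x_8 = 4·937444 + 15·1·242047 = 7380481; y_8 = 4·242047 + 1·937444 = 1905632.
Step 3: Verify x_8² - 15·y_8² = 54471499791361 - 54471499791360 = 1 (should be 1). ✓

(x_1, y_1) = (4, 1); (x_8, y_8) = (7380481, 1905632).


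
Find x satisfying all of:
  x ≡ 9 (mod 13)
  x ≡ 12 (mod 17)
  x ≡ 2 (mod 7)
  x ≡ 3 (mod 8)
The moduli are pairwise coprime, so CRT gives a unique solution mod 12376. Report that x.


Product of moduli M = 13 · 17 · 7 · 8 = 12376.
Merge one congruence at a time:
  Start: x ≡ 9 (mod 13).
  Combine with x ≡ 12 (mod 17); new modulus lcm = 221.
    Write x = 9 + 13·t and substitute into x ≡ 12 (mod 17): 13·t ≡ 12 − 9 = 3 (mod 17).
    The inverse of 13 mod 17 is 4 (since 13·4 = 52 = 3·17 + 1), so t ≡ 4·3 = 12 ≡ 12 (mod 17).
    Then x = 9 + 13·12 = 165, valid modulo lcm(13, 17) = 221: x ≡ 165 (mod 221).
  Combine with x ≡ 2 (mod 7); new modulus lcm = 1547.
    Write x = 165 + 221·t and substitute into x ≡ 2 (mod 7): 221·t ≡ 2 − 165 = -163 (mod 7).
    Reduce coefficients mod 7: 4·t ≡ 5 (mod 7).
    The inverse of 4 mod 7 is 2 (since 4·2 = 8 = 1·7 + 1), so t ≡ 2·5 = 10 ≡ 3 (mod 7).
    Then x = 165 + 221·3 = 828, valid modulo lcm(221, 7) = 1547: x ≡ 828 (mod 1547).
  Combine with x ≡ 3 (mod 8); new modulus lcm = 12376.
    Write x = 828 + 1547·t and substitute into x ≡ 3 (mod 8): 1547·t ≡ 3 − 828 = -825 (mod 8).
    Reduce coefficients mod 8: 3·t ≡ 7 (mod 8).
    The inverse of 3 mod 8 is 3 (since 3·3 = 9 = 1·8 + 1), so t ≡ 3·7 = 21 ≡ 5 (mod 8).
    Then x = 828 + 1547·5 = 8563, valid modulo lcm(1547, 8) = 12376: x ≡ 8563 (mod 12376).
Verify against each original: 8563 mod 13 = 9, 8563 mod 17 = 12, 8563 mod 7 = 2, 8563 mod 8 = 3.

x ≡ 8563 (mod 12376).


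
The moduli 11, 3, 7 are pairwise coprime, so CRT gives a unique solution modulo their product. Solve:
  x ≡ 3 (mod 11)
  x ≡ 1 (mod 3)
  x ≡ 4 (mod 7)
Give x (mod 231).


Moduli 11, 3, 7 are pairwise coprime; by CRT there is a unique solution modulo M = 11 · 3 · 7 = 231.
Solve pairwise, accumulating the modulus:
  Start with x ≡ 3 (mod 11).
  Combine with x ≡ 1 (mod 3): since gcd(11, 3) = 1, we get a unique residue mod 33.
    Write x = 3 + 11·t and substitute into x ≡ 1 (mod 3): 11·t ≡ 1 − 3 = -2 (mod 3).
    Reduce coefficients mod 3: 2·t ≡ 1 (mod 3).
    The inverse of 2 mod 3 is 2 (since 2·2 = 4 = 1·3 + 1), so t ≡ 2·1 = 2 ≡ 2 (mod 3).
    Then x = 3 + 11·2 = 25, valid modulo lcm(11, 3) = 33: x ≡ 25 (mod 33).
  Combine with x ≡ 4 (mod 7): since gcd(33, 7) = 1, we get a unique residue mod 231.
    Write x = 25 + 33·t and substitute into x ≡ 4 (mod 7): 33·t ≡ 4 − 25 = -21 (mod 7).
    Reduce coefficients mod 7: 5·t ≡ 0 (mod 7).
    The inverse of 5 mod 7 is 3 (since 5·3 = 15 = 2·7 + 1), so t ≡ 3·0 = 0 ≡ 0 (mod 7).
    Then x = 25 + 33·0 = 25, valid modulo lcm(33, 7) = 231: x ≡ 25 (mod 231).
Verify: 25 mod 11 = 3 ✓, 25 mod 3 = 1 ✓, 25 mod 7 = 4 ✓.

x ≡ 25 (mod 231).


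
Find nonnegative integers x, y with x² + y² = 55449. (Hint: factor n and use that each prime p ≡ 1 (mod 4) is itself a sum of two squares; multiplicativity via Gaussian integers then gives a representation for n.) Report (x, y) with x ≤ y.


Step 1: Factor n = 55449 = 3^2 · 61 · 101.
Step 2: Check the mod-4 condition on each prime factor: 3 ≡ 3 (mod 4), exponent 2 (must be even); 61 ≡ 1 (mod 4), exponent 1; 101 ≡ 1 (mod 4), exponent 1.
All primes ≡ 3 (mod 4) appear to even exponent (or don't appear), so by the two-squares theorem n IS expressible as a sum of two squares.
Step 3: Build a representation. Group n = k² · m with k = 3 and m = 61 · 101 = 6161 (a product of primes ≡ 1 (mod 4)); a representation of m scales to one of n via (k·x)² + (k·y)² = k²(x² + y²). Each prime p ≡ 1 (mod 4) is itself a sum of two squares; find a² by testing p − a² for a perfect square:
  61: 61 − 1² = 60, 61 − 2² = 57, 61 − 3² = 52, 61 − 4² = 45, 61 − 5² = 36 = 6² ⇒ 61 = 5² + 6².
  101: 101 − 1² = 100 = 10² ⇒ 101 = 1² + 10².
  Combine using the Brahmagupta–Fibonacci identity (a² + b²)(c² + d²) = (ac − bd)² + (ad + bc)² = (ac + bd)² + (ad − bc)²:
  61 · 101 = 6161: from (5² + 6²)(1² + 10²), take (5·1 − 6·10, 5·10 + 6·1) = (5 − 60, 50 + 6) = (-55, 56); dropping signs (only squares matter) gives (55, 56); check 55² + 56² = 3025 + 3136 = 6161 ✓.
  Scale by k = 3: (3·55, 3·56) = (165, 168).
Step 4: Order so x ≤ y and verify: 165² + 168² = 27225 + 28224 = 55449 = n. ✓

n = 55449 = 165² + 168² (one valid representation with x ≤ y).
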